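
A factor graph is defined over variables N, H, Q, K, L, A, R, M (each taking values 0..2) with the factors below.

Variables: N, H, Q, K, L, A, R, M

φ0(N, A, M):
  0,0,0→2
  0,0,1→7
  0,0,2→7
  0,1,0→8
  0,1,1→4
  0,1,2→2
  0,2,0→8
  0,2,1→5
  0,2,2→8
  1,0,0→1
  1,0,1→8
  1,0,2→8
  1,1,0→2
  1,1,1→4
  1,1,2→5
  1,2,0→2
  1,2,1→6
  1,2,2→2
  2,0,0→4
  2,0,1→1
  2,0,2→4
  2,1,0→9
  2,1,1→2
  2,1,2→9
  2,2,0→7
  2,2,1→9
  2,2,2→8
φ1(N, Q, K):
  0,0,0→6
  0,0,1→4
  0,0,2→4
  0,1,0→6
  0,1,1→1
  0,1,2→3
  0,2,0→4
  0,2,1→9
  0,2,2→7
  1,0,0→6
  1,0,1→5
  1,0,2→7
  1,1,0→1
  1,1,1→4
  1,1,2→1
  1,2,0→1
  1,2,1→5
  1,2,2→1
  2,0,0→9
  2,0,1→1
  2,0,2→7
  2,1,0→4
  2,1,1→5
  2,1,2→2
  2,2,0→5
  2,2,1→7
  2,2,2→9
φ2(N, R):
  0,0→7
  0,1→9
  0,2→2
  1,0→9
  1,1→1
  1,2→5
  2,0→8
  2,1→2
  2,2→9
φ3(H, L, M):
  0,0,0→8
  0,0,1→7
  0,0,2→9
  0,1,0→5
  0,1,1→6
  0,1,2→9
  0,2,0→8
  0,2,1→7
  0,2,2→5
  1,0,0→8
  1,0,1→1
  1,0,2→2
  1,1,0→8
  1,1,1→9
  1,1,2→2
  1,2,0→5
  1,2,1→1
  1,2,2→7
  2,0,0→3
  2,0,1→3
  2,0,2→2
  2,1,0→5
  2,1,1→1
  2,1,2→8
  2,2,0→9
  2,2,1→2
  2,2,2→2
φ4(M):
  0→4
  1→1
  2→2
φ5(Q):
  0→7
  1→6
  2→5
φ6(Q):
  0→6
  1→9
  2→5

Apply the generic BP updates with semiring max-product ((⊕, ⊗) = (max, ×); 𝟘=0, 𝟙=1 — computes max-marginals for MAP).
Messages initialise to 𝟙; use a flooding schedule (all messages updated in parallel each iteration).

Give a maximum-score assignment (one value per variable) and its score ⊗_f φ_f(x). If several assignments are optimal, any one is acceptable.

assignment: (N=2, H=2, Q=0, K=0, L=2, A=1, R=2, M=0); score = 1102248

init: all messages = 𝟙 over 3 values
r1 m[φ0→N] = [8, 8, 9]
r1 m[φ0→A] = [8, 9, 9]
r1 m[φ0→M] = [9, 9, 9]
r1 m[φ1→N] = [9, 7, 9]
r1 m[φ1→Q] = [9, 6, 9]
r1 m[φ1→K] = [9, 9, 9]
r1 m[φ2→N] = [9, 9, 9]
r1 m[φ2→R] = [9, 9, 9]
r1 m[φ3→H] = [9, 9, 9]
r1 m[φ3→L] = [9, 9, 9]
r1 m[φ3→M] = [9, 9, 9]
r1 m[φ4→M] = [4, 1, 2]
r1 m[φ5→Q] = [7, 6, 5]
r1 m[φ6→Q] = [6, 9, 5]
r1 m[N→φ0] = [1, 1, 1]
r1 m[N→φ1] = [1, 1, 1]
r1 m[N→φ2] = [1, 1, 1]
r1 m[H→φ3] = [1, 1, 1]
r1 m[Q→φ1] = [1, 1, 1]
r1 m[Q→φ5] = [1, 1, 1]
r1 m[Q→φ6] = [1, 1, 1]
r1 m[K→φ1] = [1, 1, 1]
r1 m[L→φ3] = [1, 1, 1]
r1 m[A→φ0] = [1, 1, 1]
r1 m[R→φ2] = [1, 1, 1]
r1 m[M→φ0] = [1, 1, 1]
r1 m[M→φ3] = [1, 1, 1]
r1 m[M→φ4] = [1, 1, 1]
r2 m[φ0→N] = [8, 8, 9]
r2 m[φ0→A] = [8, 9, 9]
r2 m[φ0→M] = [9, 9, 9]
r2 m[φ1→N] = [9, 7, 9]
r2 m[φ1→Q] = [9, 6, 9]
r2 m[φ1→K] = [9, 9, 9]
r2 m[φ2→N] = [9, 9, 9]
r2 m[φ2→R] = [9, 9, 9]
r2 m[φ3→H] = [9, 9, 9]
r2 m[φ3→L] = [9, 9, 9]
r2 m[φ3→M] = [9, 9, 9]
r2 m[φ4→M] = [4, 1, 2]
r2 m[φ5→Q] = [7, 6, 5]
r2 m[φ6→Q] = [6, 9, 5]
r2 m[N→φ0] = [81, 63, 81]
r2 m[N→φ1] = [72, 72, 81]
r2 m[N→φ2] = [72, 56, 81]
r2 m[H→φ3] = [1, 1, 1]
r2 m[Q→φ1] = [42, 54, 25]
r2 m[Q→φ5] = [54, 54, 45]
r2 m[Q→φ6] = [63, 36, 45]
r2 m[K→φ1] = [1, 1, 1]
r2 m[L→φ3] = [1, 1, 1]
r2 m[A→φ0] = [1, 1, 1]
r2 m[R→φ2] = [1, 1, 1]
r2 m[M→φ0] = [36, 9, 18]
r2 m[M→φ3] = [36, 9, 18]
r2 m[M→φ4] = [81, 81, 81]
r3 m[φ0→N] = [288, 144, 324]
r3 m[φ0→A] = [11664, 26244, 23328]
r3 m[φ0→M] = [729, 729, 729]
r3 m[φ1→N] = [324, 294, 378]
r3 m[φ1→Q] = [729, 432, 729]
r3 m[φ1→K] = [30618, 21870, 23814]
r3 m[φ2→N] = [9, 9, 9]
r3 m[φ2→R] = [648, 648, 729]
r3 m[φ3→H] = [288, 288, 324]
r3 m[φ3→L] = [288, 288, 324]
r3 m[φ3→M] = [9, 9, 9]
r3 m[φ4→M] = [4, 1, 2]
r3 m[φ5→Q] = [7, 6, 5]
r3 m[φ6→Q] = [6, 9, 5]
r3 m[N→φ0] = [81, 63, 81]
r3 m[N→φ1] = [72, 72, 81]
r3 m[N→φ2] = [72, 56, 81]
r3 m[H→φ3] = [1, 1, 1]
r3 m[Q→φ1] = [42, 54, 25]
r3 m[Q→φ5] = [54, 54, 45]
r3 m[Q→φ6] = [63, 36, 45]
r3 m[K→φ1] = [1, 1, 1]
r3 m[L→φ3] = [1, 1, 1]
r3 m[A→φ0] = [1, 1, 1]
r3 m[R→φ2] = [1, 1, 1]
r3 m[M→φ0] = [36, 9, 18]
r3 m[M→φ3] = [36, 9, 18]
r3 m[M→φ4] = [81, 81, 81]
r4 m[φ0→N] = [288, 144, 324]
r4 m[φ0→A] = [11664, 26244, 23328]
r4 m[φ0→M] = [729, 729, 729]
r4 m[φ1→N] = [324, 294, 378]
r4 m[φ1→Q] = [729, 432, 729]
r4 m[φ1→K] = [30618, 21870, 23814]
r4 m[φ2→N] = [9, 9, 9]
r4 m[φ2→R] = [648, 648, 729]
r4 m[φ3→H] = [288, 288, 324]
r4 m[φ3→L] = [288, 288, 324]
r4 m[φ3→M] = [9, 9, 9]
r4 m[φ4→M] = [4, 1, 2]
r4 m[φ5→Q] = [7, 6, 5]
r4 m[φ6→Q] = [6, 9, 5]
r4 m[N→φ0] = [2916, 2646, 3402]
r4 m[N→φ1] = [2592, 1296, 2916]
r4 m[N→φ2] = [93312, 42336, 122472]
r4 m[H→φ3] = [1, 1, 1]
r4 m[Q→φ1] = [42, 54, 25]
r4 m[Q→φ5] = [4374, 3888, 3645]
r4 m[Q→φ6] = [5103, 2592, 3645]
r4 m[K→φ1] = [1, 1, 1]
r4 m[L→φ3] = [1, 1, 1]
r4 m[A→φ0] = [1, 1, 1]
r4 m[R→φ2] = [1, 1, 1]
r4 m[M→φ0] = [36, 9, 18]
r4 m[M→φ3] = [2916, 729, 1458]
r4 m[M→φ4] = [6561, 6561, 6561]
r5 m[φ0→N] = [288, 144, 324]
r5 m[φ0→A] = [489888, 1102248, 857304]
r5 m[φ0→M] = [30618, 30618, 30618]
r5 m[φ1→N] = [324, 294, 378]
r5 m[φ1→Q] = [26244, 15552, 26244]
r5 m[φ1→K] = [1102248, 787320, 857304]
r5 m[φ2→N] = [9, 9, 9]
r5 m[φ2→R] = [979776, 839808, 1102248]
r5 m[φ3→H] = [23328, 23328, 26244]
r5 m[φ3→L] = [23328, 23328, 26244]
r5 m[φ3→M] = [9, 9, 9]
r5 m[φ4→M] = [4, 1, 2]
r5 m[φ5→Q] = [7, 6, 5]
r5 m[φ6→Q] = [6, 9, 5]
r5 m[N→φ0] = [2916, 2646, 3402]
r5 m[N→φ1] = [2592, 1296, 2916]
r5 m[N→φ2] = [93312, 42336, 122472]
r5 m[H→φ3] = [1, 1, 1]
r5 m[Q→φ1] = [42, 54, 25]
r5 m[Q→φ5] = [4374, 3888, 3645]
r5 m[Q→φ6] = [5103, 2592, 3645]
r5 m[K→φ1] = [1, 1, 1]
r5 m[L→φ3] = [1, 1, 1]
r5 m[A→φ0] = [1, 1, 1]
r5 m[R→φ2] = [1, 1, 1]
r5 m[M→φ0] = [36, 9, 18]
r5 m[M→φ3] = [2916, 729, 1458]
r5 m[M→φ4] = [6561, 6561, 6561]
r6 m[φ0→N] = [288, 144, 324]
r6 m[φ0→A] = [489888, 1102248, 857304]
r6 m[φ0→M] = [30618, 30618, 30618]
r6 m[φ1→N] = [324, 294, 378]
r6 m[φ1→Q] = [26244, 15552, 26244]
r6 m[φ1→K] = [1102248, 787320, 857304]
r6 m[φ2→N] = [9, 9, 9]
r6 m[φ2→R] = [979776, 839808, 1102248]
r6 m[φ3→H] = [23328, 23328, 26244]
r6 m[φ3→L] = [23328, 23328, 26244]
r6 m[φ3→M] = [9, 9, 9]
r6 m[φ4→M] = [4, 1, 2]
r6 m[φ5→Q] = [7, 6, 5]
r6 m[φ6→Q] = [6, 9, 5]
r6 m[N→φ0] = [2916, 2646, 3402]
r6 m[N→φ1] = [2592, 1296, 2916]
r6 m[N→φ2] = [93312, 42336, 122472]
r6 m[H→φ3] = [1, 1, 1]
r6 m[Q→φ1] = [42, 54, 25]
r6 m[Q→φ5] = [157464, 139968, 131220]
r6 m[Q→φ6] = [183708, 93312, 131220]
r6 m[K→φ1] = [1, 1, 1]
r6 m[L→φ3] = [1, 1, 1]
r6 m[A→φ0] = [1, 1, 1]
r6 m[R→φ2] = [1, 1, 1]
r6 m[M→φ0] = [36, 9, 18]
r6 m[M→φ3] = [122472, 30618, 61236]
r6 m[M→φ4] = [275562, 275562, 275562]
r7 m[φ0→N] = [288, 144, 324]
r7 m[φ0→A] = [489888, 1102248, 857304]
r7 m[φ0→M] = [30618, 30618, 30618]
r7 m[φ1→N] = [324, 294, 378]
r7 m[φ1→Q] = [26244, 15552, 26244]
r7 m[φ1→K] = [1102248, 787320, 857304]
r7 m[φ2→N] = [9, 9, 9]
r7 m[φ2→R] = [979776, 839808, 1102248]
r7 m[φ3→H] = [979776, 979776, 1102248]
r7 m[φ3→L] = [979776, 979776, 1102248]
r7 m[φ3→M] = [9, 9, 9]
r7 m[φ4→M] = [4, 1, 2]
r7 m[φ5→Q] = [7, 6, 5]
r7 m[φ6→Q] = [6, 9, 5]
r7 m[N→φ0] = [2916, 2646, 3402]
r7 m[N→φ1] = [2592, 1296, 2916]
r7 m[N→φ2] = [93312, 42336, 122472]
r7 m[H→φ3] = [1, 1, 1]
r7 m[Q→φ1] = [42, 54, 25]
r7 m[Q→φ5] = [157464, 139968, 131220]
r7 m[Q→φ6] = [183708, 93312, 131220]
r7 m[K→φ1] = [1, 1, 1]
r7 m[L→φ3] = [1, 1, 1]
r7 m[A→φ0] = [1, 1, 1]
r7 m[R→φ2] = [1, 1, 1]
r7 m[M→φ0] = [36, 9, 18]
r7 m[M→φ3] = [122472, 30618, 61236]
r7 m[M→φ4] = [275562, 275562, 275562]
r8 m[φ0→N] = [288, 144, 324]
r8 m[φ0→A] = [489888, 1102248, 857304]
r8 m[φ0→M] = [30618, 30618, 30618]
r8 m[φ1→N] = [324, 294, 378]
r8 m[φ1→Q] = [26244, 15552, 26244]
r8 m[φ1→K] = [1102248, 787320, 857304]
r8 m[φ2→N] = [9, 9, 9]
r8 m[φ2→R] = [979776, 839808, 1102248]
r8 m[φ3→H] = [979776, 979776, 1102248]
r8 m[φ3→L] = [979776, 979776, 1102248]
r8 m[φ3→M] = [9, 9, 9]
r8 m[φ4→M] = [4, 1, 2]
r8 m[φ5→Q] = [7, 6, 5]
r8 m[φ6→Q] = [6, 9, 5]
r8 m[N→φ0] = [2916, 2646, 3402]
r8 m[N→φ1] = [2592, 1296, 2916]
r8 m[N→φ2] = [93312, 42336, 122472]
r8 m[H→φ3] = [1, 1, 1]
r8 m[Q→φ1] = [42, 54, 25]
r8 m[Q→φ5] = [157464, 139968, 131220]
r8 m[Q→φ6] = [183708, 93312, 131220]
r8 m[K→φ1] = [1, 1, 1]
r8 m[L→φ3] = [1, 1, 1]
r8 m[A→φ0] = [1, 1, 1]
r8 m[R→φ2] = [1, 1, 1]
r8 m[M→φ0] = [36, 9, 18]
r8 m[M→φ3] = [122472, 30618, 61236]
r8 m[M→φ4] = [275562, 275562, 275562]
fixed point reached at round 8
traceback from N: (N=2, H=2, Q=0, K=0, L=2, A=1, R=2, M=0), score=1102248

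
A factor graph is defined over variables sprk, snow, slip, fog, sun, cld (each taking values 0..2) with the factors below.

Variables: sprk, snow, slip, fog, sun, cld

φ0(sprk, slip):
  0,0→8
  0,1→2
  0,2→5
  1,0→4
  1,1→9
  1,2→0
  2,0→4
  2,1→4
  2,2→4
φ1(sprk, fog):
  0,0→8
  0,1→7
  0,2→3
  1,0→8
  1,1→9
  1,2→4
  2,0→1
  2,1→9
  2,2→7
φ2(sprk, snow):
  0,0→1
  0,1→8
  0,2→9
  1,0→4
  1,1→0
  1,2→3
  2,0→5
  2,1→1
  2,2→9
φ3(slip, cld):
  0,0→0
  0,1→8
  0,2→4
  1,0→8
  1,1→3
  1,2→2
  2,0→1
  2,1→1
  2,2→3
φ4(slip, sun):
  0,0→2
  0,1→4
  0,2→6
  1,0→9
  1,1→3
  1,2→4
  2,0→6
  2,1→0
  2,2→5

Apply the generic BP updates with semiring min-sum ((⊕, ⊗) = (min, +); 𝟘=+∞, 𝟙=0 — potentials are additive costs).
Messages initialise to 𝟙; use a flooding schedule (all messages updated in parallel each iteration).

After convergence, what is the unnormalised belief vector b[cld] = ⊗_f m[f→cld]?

init: all messages = 𝟙 over 3 values
r1 m[φ0→sprk] = [2, 0, 4]
r1 m[φ0→slip] = [4, 2, 0]
r1 m[φ1→sprk] = [3, 4, 1]
r1 m[φ1→fog] = [1, 7, 3]
r1 m[φ2→sprk] = [1, 0, 1]
r1 m[φ2→snow] = [1, 0, 3]
r1 m[φ3→slip] = [0, 2, 1]
r1 m[φ3→cld] = [0, 1, 2]
r1 m[φ4→slip] = [2, 3, 0]
r1 m[φ4→sun] = [2, 0, 4]
r1 m[sprk→φ0] = [0, 0, 0]
r1 m[sprk→φ1] = [0, 0, 0]
r1 m[sprk→φ2] = [0, 0, 0]
r1 m[snow→φ2] = [0, 0, 0]
r1 m[slip→φ0] = [0, 0, 0]
r1 m[slip→φ3] = [0, 0, 0]
r1 m[slip→φ4] = [0, 0, 0]
r1 m[fog→φ1] = [0, 0, 0]
r1 m[sun→φ4] = [0, 0, 0]
r1 m[cld→φ3] = [0, 0, 0]
r2 m[φ0→sprk] = [2, 0, 4]
r2 m[φ0→slip] = [4, 2, 0]
r2 m[φ1→sprk] = [3, 4, 1]
r2 m[φ1→fog] = [1, 7, 3]
r2 m[φ2→sprk] = [1, 0, 1]
r2 m[φ2→snow] = [1, 0, 3]
r2 m[φ3→slip] = [0, 2, 1]
r2 m[φ3→cld] = [0, 1, 2]
r2 m[φ4→slip] = [2, 3, 0]
r2 m[φ4→sun] = [2, 0, 4]
r2 m[sprk→φ0] = [4, 4, 2]
r2 m[sprk→φ1] = [3, 0, 5]
r2 m[sprk→φ2] = [5, 4, 5]
r2 m[snow→φ2] = [0, 0, 0]
r2 m[slip→φ0] = [2, 5, 1]
r2 m[slip→φ3] = [6, 5, 0]
r2 m[slip→φ4] = [4, 4, 1]
r2 m[fog→φ1] = [0, 0, 0]
r2 m[sun→φ4] = [0, 0, 0]
r2 m[cld→φ3] = [0, 0, 0]
r3 m[φ0→sprk] = [6, 1, 5]
r3 m[φ0→slip] = [6, 6, 4]
r3 m[φ1→sprk] = [3, 4, 1]
r3 m[φ1→fog] = [6, 9, 4]
r3 m[φ2→sprk] = [1, 0, 1]
r3 m[φ2→snow] = [6, 4, 7]
r3 m[φ3→slip] = [0, 2, 1]
r3 m[φ3→cld] = [1, 1, 3]
r3 m[φ4→slip] = [2, 3, 0]
r3 m[φ4→sun] = [6, 1, 6]
r3 m[sprk→φ0] = [4, 4, 2]
r3 m[sprk→φ1] = [3, 0, 5]
r3 m[sprk→φ2] = [5, 4, 5]
r3 m[snow→φ2] = [0, 0, 0]
r3 m[slip→φ0] = [2, 5, 1]
r3 m[slip→φ3] = [6, 5, 0]
r3 m[slip→φ4] = [4, 4, 1]
r3 m[fog→φ1] = [0, 0, 0]
r3 m[sun→φ4] = [0, 0, 0]
r3 m[cld→φ3] = [0, 0, 0]
r4 m[φ0→sprk] = [6, 1, 5]
r4 m[φ0→slip] = [6, 6, 4]
r4 m[φ1→sprk] = [3, 4, 1]
r4 m[φ1→fog] = [6, 9, 4]
r4 m[φ2→sprk] = [1, 0, 1]
r4 m[φ2→snow] = [6, 4, 7]
r4 m[φ3→slip] = [0, 2, 1]
r4 m[φ3→cld] = [1, 1, 3]
r4 m[φ4→slip] = [2, 3, 0]
r4 m[φ4→sun] = [6, 1, 6]
r4 m[sprk→φ0] = [4, 4, 2]
r4 m[sprk→φ1] = [7, 1, 6]
r4 m[sprk→φ2] = [9, 5, 6]
r4 m[snow→φ2] = [0, 0, 0]
r4 m[slip→φ0] = [2, 5, 1]
r4 m[slip→φ3] = [8, 9, 4]
r4 m[slip→φ4] = [6, 8, 5]
r4 m[fog→φ1] = [0, 0, 0]
r4 m[sun→φ4] = [0, 0, 0]
r4 m[cld→φ3] = [0, 0, 0]
r5 m[φ0→sprk] = [6, 1, 5]
r5 m[φ0→slip] = [6, 6, 4]
r5 m[φ1→sprk] = [3, 4, 1]
r5 m[φ1→fog] = [7, 10, 5]
r5 m[φ2→sprk] = [1, 0, 1]
r5 m[φ2→snow] = [9, 5, 8]
r5 m[φ3→slip] = [0, 2, 1]
r5 m[φ3→cld] = [5, 5, 7]
r5 m[φ4→slip] = [2, 3, 0]
r5 m[φ4→sun] = [8, 5, 10]
r5 m[sprk→φ0] = [4, 4, 2]
r5 m[sprk→φ1] = [7, 1, 6]
r5 m[sprk→φ2] = [9, 5, 6]
r5 m[snow→φ2] = [0, 0, 0]
r5 m[slip→φ0] = [2, 5, 1]
r5 m[slip→φ3] = [8, 9, 4]
r5 m[slip→φ4] = [6, 8, 5]
r5 m[fog→φ1] = [0, 0, 0]
r5 m[sun→φ4] = [0, 0, 0]
r5 m[cld→φ3] = [0, 0, 0]
r6 m[φ0→sprk] = [6, 1, 5]
r6 m[φ0→slip] = [6, 6, 4]
r6 m[φ1→sprk] = [3, 4, 1]
r6 m[φ1→fog] = [7, 10, 5]
r6 m[φ2→sprk] = [1, 0, 1]
r6 m[φ2→snow] = [9, 5, 8]
r6 m[φ3→slip] = [0, 2, 1]
r6 m[φ3→cld] = [5, 5, 7]
r6 m[φ4→slip] = [2, 3, 0]
r6 m[φ4→sun] = [8, 5, 10]
r6 m[sprk→φ0] = [4, 4, 2]
r6 m[sprk→φ1] = [7, 1, 6]
r6 m[sprk→φ2] = [9, 5, 6]
r6 m[snow→φ2] = [0, 0, 0]
r6 m[slip→φ0] = [2, 5, 1]
r6 m[slip→φ3] = [8, 9, 4]
r6 m[slip→φ4] = [6, 8, 5]
r6 m[fog→φ1] = [0, 0, 0]
r6 m[sun→φ4] = [0, 0, 0]
r6 m[cld→φ3] = [0, 0, 0]
fixed point reached at round 6
b[cld] = ⊗ incoming = [5, 5, 7]

b[cld] = [5, 5, 7]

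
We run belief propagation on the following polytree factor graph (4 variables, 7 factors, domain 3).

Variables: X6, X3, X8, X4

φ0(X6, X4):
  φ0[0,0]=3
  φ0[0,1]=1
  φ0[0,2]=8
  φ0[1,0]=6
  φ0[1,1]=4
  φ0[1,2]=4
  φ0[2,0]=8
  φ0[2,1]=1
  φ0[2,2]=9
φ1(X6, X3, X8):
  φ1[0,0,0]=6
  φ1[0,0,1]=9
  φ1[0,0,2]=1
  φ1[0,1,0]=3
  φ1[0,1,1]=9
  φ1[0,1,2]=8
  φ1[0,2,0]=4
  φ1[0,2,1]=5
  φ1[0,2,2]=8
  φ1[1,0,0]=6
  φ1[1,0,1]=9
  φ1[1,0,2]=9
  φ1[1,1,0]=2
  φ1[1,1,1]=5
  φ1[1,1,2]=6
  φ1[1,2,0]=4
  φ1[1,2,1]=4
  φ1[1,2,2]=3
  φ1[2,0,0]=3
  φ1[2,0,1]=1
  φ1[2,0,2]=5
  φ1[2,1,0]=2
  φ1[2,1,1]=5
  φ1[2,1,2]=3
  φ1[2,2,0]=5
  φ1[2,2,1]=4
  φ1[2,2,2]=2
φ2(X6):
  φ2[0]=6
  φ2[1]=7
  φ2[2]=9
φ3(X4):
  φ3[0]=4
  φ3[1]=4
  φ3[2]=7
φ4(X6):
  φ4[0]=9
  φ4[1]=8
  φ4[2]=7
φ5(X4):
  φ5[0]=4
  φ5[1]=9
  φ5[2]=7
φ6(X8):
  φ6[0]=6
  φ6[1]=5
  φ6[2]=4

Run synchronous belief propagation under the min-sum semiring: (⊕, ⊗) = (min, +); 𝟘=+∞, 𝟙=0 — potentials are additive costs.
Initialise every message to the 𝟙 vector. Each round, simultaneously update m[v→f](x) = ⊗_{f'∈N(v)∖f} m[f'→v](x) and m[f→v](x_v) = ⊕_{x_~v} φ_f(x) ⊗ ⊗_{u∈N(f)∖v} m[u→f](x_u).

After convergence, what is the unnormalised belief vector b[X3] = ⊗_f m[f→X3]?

b[X3] = [31, 35, 36]

init: all messages = 𝟙 over 3 values
r1 m[φ0→X6] = [1, 4, 1]
r1 m[φ0→X4] = [3, 1, 4]
r1 m[φ1→X6] = [1, 2, 1]
r1 m[φ1→X3] = [1, 2, 2]
r1 m[φ1→X8] = [2, 1, 1]
r1 m[φ2→X6] = [6, 7, 9]
r1 m[φ3→X4] = [4, 4, 7]
r1 m[φ4→X6] = [9, 8, 7]
r1 m[φ5→X4] = [4, 9, 7]
r1 m[φ6→X8] = [6, 5, 4]
r1 m[X6→φ0] = [0, 0, 0]
r1 m[X6→φ1] = [0, 0, 0]
r1 m[X6→φ2] = [0, 0, 0]
r1 m[X6→φ4] = [0, 0, 0]
r1 m[X3→φ1] = [0, 0, 0]
r1 m[X8→φ1] = [0, 0, 0]
r1 m[X8→φ6] = [0, 0, 0]
r1 m[X4→φ0] = [0, 0, 0]
r1 m[X4→φ3] = [0, 0, 0]
r1 m[X4→φ5] = [0, 0, 0]
r2 m[φ0→X6] = [1, 4, 1]
r2 m[φ0→X4] = [3, 1, 4]
r2 m[φ1→X6] = [1, 2, 1]
r2 m[φ1→X3] = [1, 2, 2]
r2 m[φ1→X8] = [2, 1, 1]
r2 m[φ2→X6] = [6, 7, 9]
r2 m[φ3→X4] = [4, 4, 7]
r2 m[φ4→X6] = [9, 8, 7]
r2 m[φ5→X4] = [4, 9, 7]
r2 m[φ6→X8] = [6, 5, 4]
r2 m[X6→φ0] = [16, 17, 17]
r2 m[X6→φ1] = [16, 19, 17]
r2 m[X6→φ2] = [11, 14, 9]
r2 m[X6→φ4] = [8, 13, 11]
r2 m[X3→φ1] = [0, 0, 0]
r2 m[X8→φ1] = [6, 5, 4]
r2 m[X8→φ6] = [2, 1, 1]
r2 m[X4→φ0] = [8, 13, 14]
r2 m[X4→φ3] = [7, 10, 11]
r2 m[X4→φ5] = [7, 5, 11]
r3 m[φ0→X6] = [11, 14, 14]
r3 m[φ0→X4] = [19, 17, 21]
r3 m[φ1→X6] = [5, 7, 6]
r3 m[φ1→X3] = [21, 24, 23]
r3 m[φ1→X8] = [19, 18, 17]
r3 m[φ2→X6] = [6, 7, 9]
r3 m[φ3→X4] = [4, 4, 7]
r3 m[φ4→X6] = [9, 8, 7]
r3 m[φ5→X4] = [4, 9, 7]
r3 m[φ6→X8] = [6, 5, 4]
r3 m[X6→φ0] = [16, 17, 17]
r3 m[X6→φ1] = [16, 19, 17]
r3 m[X6→φ2] = [11, 14, 9]
r3 m[X6→φ4] = [8, 13, 11]
r3 m[X3→φ1] = [0, 0, 0]
r3 m[X8→φ1] = [6, 5, 4]
r3 m[X8→φ6] = [2, 1, 1]
r3 m[X4→φ0] = [8, 13, 14]
r3 m[X4→φ3] = [7, 10, 11]
r3 m[X4→φ5] = [7, 5, 11]
r4 m[φ0→X6] = [11, 14, 14]
r4 m[φ0→X4] = [19, 17, 21]
r4 m[φ1→X6] = [5, 7, 6]
r4 m[φ1→X3] = [21, 24, 23]
r4 m[φ1→X8] = [19, 18, 17]
r4 m[φ2→X6] = [6, 7, 9]
r4 m[φ3→X4] = [4, 4, 7]
r4 m[φ4→X6] = [9, 8, 7]
r4 m[φ5→X4] = [4, 9, 7]
r4 m[φ6→X8] = [6, 5, 4]
r4 m[X6→φ0] = [20, 22, 22]
r4 m[X6→φ1] = [26, 29, 30]
r4 m[X6→φ2] = [25, 29, 27]
r4 m[X6→φ4] = [22, 28, 29]
r4 m[X3→φ1] = [0, 0, 0]
r4 m[X8→φ1] = [6, 5, 4]
r4 m[X8→φ6] = [19, 18, 17]
r4 m[X4→φ0] = [8, 13, 14]
r4 m[X4→φ3] = [23, 26, 28]
r4 m[X4→φ5] = [23, 21, 28]
r5 m[φ0→X6] = [11, 14, 14]
r5 m[φ0→X4] = [23, 21, 26]
r5 m[φ1→X6] = [5, 7, 6]
r5 m[φ1→X3] = [31, 35, 36]
r5 m[φ1→X8] = [29, 31, 27]
r5 m[φ2→X6] = [6, 7, 9]
r5 m[φ3→X4] = [4, 4, 7]
r5 m[φ4→X6] = [9, 8, 7]
r5 m[φ5→X4] = [4, 9, 7]
r5 m[φ6→X8] = [6, 5, 4]
r5 m[X6→φ0] = [20, 22, 22]
r5 m[X6→φ1] = [26, 29, 30]
r5 m[X6→φ2] = [25, 29, 27]
r5 m[X6→φ4] = [22, 28, 29]
r5 m[X3→φ1] = [0, 0, 0]
r5 m[X8→φ1] = [6, 5, 4]
r5 m[X8→φ6] = [19, 18, 17]
r5 m[X4→φ0] = [8, 13, 14]
r5 m[X4→φ3] = [23, 26, 28]
r5 m[X4→φ5] = [23, 21, 28]
r6 m[φ0→X6] = [11, 14, 14]
r6 m[φ0→X4] = [23, 21, 26]
r6 m[φ1→X6] = [5, 7, 6]
r6 m[φ1→X3] = [31, 35, 36]
r6 m[φ1→X8] = [29, 31, 27]
r6 m[φ2→X6] = [6, 7, 9]
r6 m[φ3→X4] = [4, 4, 7]
r6 m[φ4→X6] = [9, 8, 7]
r6 m[φ5→X4] = [4, 9, 7]
r6 m[φ6→X8] = [6, 5, 4]
r6 m[X6→φ0] = [20, 22, 22]
r6 m[X6→φ1] = [26, 29, 30]
r6 m[X6→φ2] = [25, 29, 27]
r6 m[X6→φ4] = [22, 28, 29]
r6 m[X3→φ1] = [0, 0, 0]
r6 m[X8→φ1] = [6, 5, 4]
r6 m[X8→φ6] = [29, 31, 27]
r6 m[X4→φ0] = [8, 13, 14]
r6 m[X4→φ3] = [27, 30, 33]
r6 m[X4→φ5] = [27, 25, 33]
r7 m[φ0→X6] = [11, 14, 14]
r7 m[φ0→X4] = [23, 21, 26]
r7 m[φ1→X6] = [5, 7, 6]
r7 m[φ1→X3] = [31, 35, 36]
r7 m[φ1→X8] = [29, 31, 27]
r7 m[φ2→X6] = [6, 7, 9]
r7 m[φ3→X4] = [4, 4, 7]
r7 m[φ4→X6] = [9, 8, 7]
r7 m[φ5→X4] = [4, 9, 7]
r7 m[φ6→X8] = [6, 5, 4]
r7 m[X6→φ0] = [20, 22, 22]
r7 m[X6→φ1] = [26, 29, 30]
r7 m[X6→φ2] = [25, 29, 27]
r7 m[X6→φ4] = [22, 28, 29]
r7 m[X3→φ1] = [0, 0, 0]
r7 m[X8→φ1] = [6, 5, 4]
r7 m[X8→φ6] = [29, 31, 27]
r7 m[X4→φ0] = [8, 13, 14]
r7 m[X4→φ3] = [27, 30, 33]
r7 m[X4→φ5] = [27, 25, 33]
fixed point reached at round 7
b[X3] = ⊗ incoming = [31, 35, 36]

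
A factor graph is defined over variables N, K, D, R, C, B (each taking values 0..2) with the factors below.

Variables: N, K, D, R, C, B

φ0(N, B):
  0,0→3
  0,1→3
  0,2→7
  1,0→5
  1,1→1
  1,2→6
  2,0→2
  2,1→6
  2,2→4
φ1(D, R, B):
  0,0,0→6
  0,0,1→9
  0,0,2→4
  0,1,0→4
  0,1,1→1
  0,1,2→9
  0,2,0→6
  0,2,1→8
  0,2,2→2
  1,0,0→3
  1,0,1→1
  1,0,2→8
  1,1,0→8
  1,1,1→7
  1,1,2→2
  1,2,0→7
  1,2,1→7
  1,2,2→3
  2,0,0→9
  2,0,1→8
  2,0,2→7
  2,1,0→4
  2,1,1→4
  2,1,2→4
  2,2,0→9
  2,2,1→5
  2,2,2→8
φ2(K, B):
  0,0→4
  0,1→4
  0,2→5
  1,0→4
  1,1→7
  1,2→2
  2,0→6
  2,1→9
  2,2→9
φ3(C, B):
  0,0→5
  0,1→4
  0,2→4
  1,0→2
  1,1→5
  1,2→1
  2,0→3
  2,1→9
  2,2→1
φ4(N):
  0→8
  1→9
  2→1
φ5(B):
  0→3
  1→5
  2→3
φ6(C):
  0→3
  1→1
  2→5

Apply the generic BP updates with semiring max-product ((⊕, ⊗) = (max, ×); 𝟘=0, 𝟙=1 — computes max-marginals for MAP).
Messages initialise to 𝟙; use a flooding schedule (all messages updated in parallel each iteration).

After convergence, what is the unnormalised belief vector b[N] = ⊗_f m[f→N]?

b[N] = [437400, 164025, 109350]

init: all messages = 𝟙 over 3 values
r1 m[φ0→N] = [7, 6, 6]
r1 m[φ0→B] = [5, 6, 7]
r1 m[φ1→D] = [9, 8, 9]
r1 m[φ1→R] = [9, 9, 9]
r1 m[φ1→B] = [9, 9, 9]
r1 m[φ2→K] = [5, 7, 9]
r1 m[φ2→B] = [6, 9, 9]
r1 m[φ3→C] = [5, 5, 9]
r1 m[φ3→B] = [5, 9, 4]
r1 m[φ4→N] = [8, 9, 1]
r1 m[φ5→B] = [3, 5, 3]
r1 m[φ6→C] = [3, 1, 5]
r1 m[N→φ0] = [1, 1, 1]
r1 m[N→φ4] = [1, 1, 1]
r1 m[K→φ2] = [1, 1, 1]
r1 m[D→φ1] = [1, 1, 1]
r1 m[R→φ1] = [1, 1, 1]
r1 m[C→φ3] = [1, 1, 1]
r1 m[C→φ6] = [1, 1, 1]
r1 m[B→φ0] = [1, 1, 1]
r1 m[B→φ1] = [1, 1, 1]
r1 m[B→φ2] = [1, 1, 1]
r1 m[B→φ3] = [1, 1, 1]
r1 m[B→φ5] = [1, 1, 1]
r2 m[φ0→N] = [7, 6, 6]
r2 m[φ0→B] = [5, 6, 7]
r2 m[φ1→D] = [9, 8, 9]
r2 m[φ1→R] = [9, 9, 9]
r2 m[φ1→B] = [9, 9, 9]
r2 m[φ2→K] = [5, 7, 9]
r2 m[φ2→B] = [6, 9, 9]
r2 m[φ3→C] = [5, 5, 9]
r2 m[φ3→B] = [5, 9, 4]
r2 m[φ4→N] = [8, 9, 1]
r2 m[φ5→B] = [3, 5, 3]
r2 m[φ6→C] = [3, 1, 5]
r2 m[N→φ0] = [8, 9, 1]
r2 m[N→φ4] = [7, 6, 6]
r2 m[K→φ2] = [1, 1, 1]
r2 m[D→φ1] = [1, 1, 1]
r2 m[R→φ1] = [1, 1, 1]
r2 m[C→φ3] = [3, 1, 5]
r2 m[C→φ6] = [5, 5, 9]
r2 m[B→φ0] = [810, 3645, 972]
r2 m[B→φ1] = [450, 2430, 756]
r2 m[B→φ2] = [675, 2430, 756]
r2 m[B→φ3] = [810, 2430, 1701]
r2 m[B→φ5] = [1350, 4374, 2268]
r3 m[φ0→N] = [10935, 5832, 21870]
r3 m[φ0→B] = [45, 24, 56]
r3 m[φ1→D] = [21870, 17010, 19440]
r3 m[φ1→R] = [21870, 17010, 19440]
r3 m[φ1→B] = [9, 9, 9]
r3 m[φ2→K] = [9720, 17010, 21870]
r3 m[φ2→B] = [6, 9, 9]
r3 m[φ3→C] = [9720, 12150, 21870]
r3 m[φ3→B] = [15, 45, 12]
r3 m[φ4→N] = [8, 9, 1]
r3 m[φ5→B] = [3, 5, 3]
r3 m[φ6→C] = [3, 1, 5]
r3 m[N→φ0] = [8, 9, 1]
r3 m[N→φ4] = [7, 6, 6]
r3 m[K→φ2] = [1, 1, 1]
r3 m[D→φ1] = [1, 1, 1]
r3 m[R→φ1] = [1, 1, 1]
r3 m[C→φ3] = [3, 1, 5]
r3 m[C→φ6] = [5, 5, 9]
r3 m[B→φ0] = [810, 3645, 972]
r3 m[B→φ1] = [450, 2430, 756]
r3 m[B→φ2] = [675, 2430, 756]
r3 m[B→φ3] = [810, 2430, 1701]
r3 m[B→φ5] = [1350, 4374, 2268]
r4 m[φ0→N] = [10935, 5832, 21870]
r4 m[φ0→B] = [45, 24, 56]
r4 m[φ1→D] = [21870, 17010, 19440]
r4 m[φ1→R] = [21870, 17010, 19440]
r4 m[φ1→B] = [9, 9, 9]
r4 m[φ2→K] = [9720, 17010, 21870]
r4 m[φ2→B] = [6, 9, 9]
r4 m[φ3→C] = [9720, 12150, 21870]
r4 m[φ3→B] = [15, 45, 12]
r4 m[φ4→N] = [8, 9, 1]
r4 m[φ5→B] = [3, 5, 3]
r4 m[φ6→C] = [3, 1, 5]
r4 m[N→φ0] = [8, 9, 1]
r4 m[N→φ4] = [10935, 5832, 21870]
r4 m[K→φ2] = [1, 1, 1]
r4 m[D→φ1] = [1, 1, 1]
r4 m[R→φ1] = [1, 1, 1]
r4 m[C→φ3] = [3, 1, 5]
r4 m[C→φ6] = [9720, 12150, 21870]
r4 m[B→φ0] = [2430, 18225, 2916]
r4 m[B→φ1] = [12150, 48600, 18144]
r4 m[B→φ2] = [18225, 48600, 18144]
r4 m[B→φ3] = [7290, 9720, 13608]
r4 m[B→φ5] = [36450, 87480, 54432]
r5 m[φ0→N] = [54675, 18225, 109350]
r5 m[φ0→B] = [45, 24, 56]
r5 m[φ1→D] = [437400, 340200, 388800]
r5 m[φ1→R] = [437400, 340200, 388800]
r5 m[φ1→B] = [9, 9, 9]
r5 m[φ2→K] = [194400, 340200, 437400]
r5 m[φ2→B] = [6, 9, 9]
r5 m[φ3→C] = [54432, 48600, 87480]
r5 m[φ3→B] = [15, 45, 12]
r5 m[φ4→N] = [8, 9, 1]
r5 m[φ5→B] = [3, 5, 3]
r5 m[φ6→C] = [3, 1, 5]
r5 m[N→φ0] = [8, 9, 1]
r5 m[N→φ4] = [10935, 5832, 21870]
r5 m[K→φ2] = [1, 1, 1]
r5 m[D→φ1] = [1, 1, 1]
r5 m[R→φ1] = [1, 1, 1]
r5 m[C→φ3] = [3, 1, 5]
r5 m[C→φ6] = [9720, 12150, 21870]
r5 m[B→φ0] = [2430, 18225, 2916]
r5 m[B→φ1] = [12150, 48600, 18144]
r5 m[B→φ2] = [18225, 48600, 18144]
r5 m[B→φ3] = [7290, 9720, 13608]
r5 m[B→φ5] = [36450, 87480, 54432]
r6 m[φ0→N] = [54675, 18225, 109350]
r6 m[φ0→B] = [45, 24, 56]
r6 m[φ1→D] = [437400, 340200, 388800]
r6 m[φ1→R] = [437400, 340200, 388800]
r6 m[φ1→B] = [9, 9, 9]
r6 m[φ2→K] = [194400, 340200, 437400]
r6 m[φ2→B] = [6, 9, 9]
r6 m[φ3→C] = [54432, 48600, 87480]
r6 m[φ3→B] = [15, 45, 12]
r6 m[φ4→N] = [8, 9, 1]
r6 m[φ5→B] = [3, 5, 3]
r6 m[φ6→C] = [3, 1, 5]
r6 m[N→φ0] = [8, 9, 1]
r6 m[N→φ4] = [54675, 18225, 109350]
r6 m[K→φ2] = [1, 1, 1]
r6 m[D→φ1] = [1, 1, 1]
r6 m[R→φ1] = [1, 1, 1]
r6 m[C→φ3] = [3, 1, 5]
r6 m[C→φ6] = [54432, 48600, 87480]
r6 m[B→φ0] = [2430, 18225, 2916]
r6 m[B→φ1] = [12150, 48600, 18144]
r6 m[B→φ2] = [18225, 48600, 18144]
r6 m[B→φ3] = [7290, 9720, 13608]
r6 m[B→φ5] = [36450, 87480, 54432]
r7 m[φ0→N] = [54675, 18225, 109350]
r7 m[φ0→B] = [45, 24, 56]
r7 m[φ1→D] = [437400, 340200, 388800]
r7 m[φ1→R] = [437400, 340200, 388800]
r7 m[φ1→B] = [9, 9, 9]
r7 m[φ2→K] = [194400, 340200, 437400]
r7 m[φ2→B] = [6, 9, 9]
r7 m[φ3→C] = [54432, 48600, 87480]
r7 m[φ3→B] = [15, 45, 12]
r7 m[φ4→N] = [8, 9, 1]
r7 m[φ5→B] = [3, 5, 3]
r7 m[φ6→C] = [3, 1, 5]
r7 m[N→φ0] = [8, 9, 1]
r7 m[N→φ4] = [54675, 18225, 109350]
r7 m[K→φ2] = [1, 1, 1]
r7 m[D→φ1] = [1, 1, 1]
r7 m[R→φ1] = [1, 1, 1]
r7 m[C→φ3] = [3, 1, 5]
r7 m[C→φ6] = [54432, 48600, 87480]
r7 m[B→φ0] = [2430, 18225, 2916]
r7 m[B→φ1] = [12150, 48600, 18144]
r7 m[B→φ2] = [18225, 48600, 18144]
r7 m[B→φ3] = [7290, 9720, 13608]
r7 m[B→φ5] = [36450, 87480, 54432]
fixed point reached at round 7
b[N] = ⊗ incoming = [437400, 164025, 109350]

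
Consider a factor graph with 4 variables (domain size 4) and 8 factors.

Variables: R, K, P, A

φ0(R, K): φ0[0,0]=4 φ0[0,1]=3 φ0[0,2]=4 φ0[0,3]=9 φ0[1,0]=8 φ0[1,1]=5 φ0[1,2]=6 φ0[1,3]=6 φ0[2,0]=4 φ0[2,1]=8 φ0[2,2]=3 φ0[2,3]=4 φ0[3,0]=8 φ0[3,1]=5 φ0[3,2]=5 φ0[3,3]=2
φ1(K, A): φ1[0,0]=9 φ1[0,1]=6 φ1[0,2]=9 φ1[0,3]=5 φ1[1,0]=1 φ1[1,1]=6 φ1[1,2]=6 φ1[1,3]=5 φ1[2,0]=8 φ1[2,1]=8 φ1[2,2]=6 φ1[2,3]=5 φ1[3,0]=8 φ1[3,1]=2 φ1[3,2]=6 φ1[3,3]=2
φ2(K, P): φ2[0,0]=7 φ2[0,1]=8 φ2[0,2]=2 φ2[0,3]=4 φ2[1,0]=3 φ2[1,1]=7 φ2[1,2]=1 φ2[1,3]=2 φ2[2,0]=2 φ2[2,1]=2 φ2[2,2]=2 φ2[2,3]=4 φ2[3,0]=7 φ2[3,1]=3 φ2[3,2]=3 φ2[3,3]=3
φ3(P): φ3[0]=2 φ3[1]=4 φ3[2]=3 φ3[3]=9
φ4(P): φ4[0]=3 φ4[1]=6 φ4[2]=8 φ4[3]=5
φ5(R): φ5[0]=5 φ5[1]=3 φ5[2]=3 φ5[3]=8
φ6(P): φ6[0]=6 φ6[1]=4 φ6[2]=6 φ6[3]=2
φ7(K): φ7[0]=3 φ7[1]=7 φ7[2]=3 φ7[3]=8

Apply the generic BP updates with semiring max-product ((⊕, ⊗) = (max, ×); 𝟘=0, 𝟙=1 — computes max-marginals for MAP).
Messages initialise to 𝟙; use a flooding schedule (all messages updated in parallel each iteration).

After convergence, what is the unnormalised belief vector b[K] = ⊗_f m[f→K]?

b[K] = [1327104, 1128960, 345600, 1244160]

init: all messages = 𝟙 over 4 values
r1 m[φ0→R] = [9, 8, 8, 8]
r1 m[φ0→K] = [8, 8, 6, 9]
r1 m[φ1→K] = [9, 6, 8, 8]
r1 m[φ1→A] = [9, 8, 9, 5]
r1 m[φ2→K] = [8, 7, 4, 7]
r1 m[φ2→P] = [7, 8, 3, 4]
r1 m[φ3→P] = [2, 4, 3, 9]
r1 m[φ4→P] = [3, 6, 8, 5]
r1 m[φ5→R] = [5, 3, 3, 8]
r1 m[φ6→P] = [6, 4, 6, 2]
r1 m[φ7→K] = [3, 7, 3, 8]
r1 m[R→φ0] = [1, 1, 1, 1]
r1 m[R→φ5] = [1, 1, 1, 1]
r1 m[K→φ0] = [1, 1, 1, 1]
r1 m[K→φ1] = [1, 1, 1, 1]
r1 m[K→φ2] = [1, 1, 1, 1]
r1 m[K→φ7] = [1, 1, 1, 1]
r1 m[P→φ2] = [1, 1, 1, 1]
r1 m[P→φ3] = [1, 1, 1, 1]
r1 m[P→φ4] = [1, 1, 1, 1]
r1 m[P→φ6] = [1, 1, 1, 1]
r1 m[A→φ1] = [1, 1, 1, 1]
r2 m[φ0→R] = [9, 8, 8, 8]
r2 m[φ0→K] = [8, 8, 6, 9]
r2 m[φ1→K] = [9, 6, 8, 8]
r2 m[φ1→A] = [9, 8, 9, 5]
r2 m[φ2→K] = [8, 7, 4, 7]
r2 m[φ2→P] = [7, 8, 3, 4]
r2 m[φ3→P] = [2, 4, 3, 9]
r2 m[φ4→P] = [3, 6, 8, 5]
r2 m[φ5→R] = [5, 3, 3, 8]
r2 m[φ6→P] = [6, 4, 6, 2]
r2 m[φ7→K] = [3, 7, 3, 8]
r2 m[R→φ0] = [5, 3, 3, 8]
r2 m[R→φ5] = [9, 8, 8, 8]
r2 m[K→φ0] = [216, 294, 96, 448]
r2 m[K→φ1] = [192, 392, 72, 504]
r2 m[K→φ2] = [216, 336, 144, 576]
r2 m[K→φ7] = [576, 336, 192, 504]
r2 m[P→φ2] = [36, 96, 144, 90]
r2 m[P→φ3] = [126, 192, 144, 40]
r2 m[P→φ4] = [84, 128, 54, 72]
r2 m[P→φ6] = [42, 192, 72, 180]
r2 m[A→φ1] = [1, 1, 1, 1]
r3 m[φ0→R] = [4032, 2688, 2352, 1728]
r3 m[φ0→K] = [64, 40, 40, 45]
r3 m[φ1→K] = [9, 6, 8, 8]
r3 m[φ1→A] = [4032, 2352, 3024, 1960]
r3 m[φ2→K] = [768, 672, 360, 432]
r3 m[φ2→P] = [4032, 2352, 1728, 1728]
r3 m[φ3→P] = [2, 4, 3, 9]
r3 m[φ4→P] = [3, 6, 8, 5]
r3 m[φ5→R] = [5, 3, 3, 8]
r3 m[φ6→P] = [6, 4, 6, 2]
r3 m[φ7→K] = [3, 7, 3, 8]
r3 m[R→φ0] = [5, 3, 3, 8]
r3 m[R→φ5] = [9, 8, 8, 8]
r3 m[K→φ0] = [216, 294, 96, 448]
r3 m[K→φ1] = [192, 392, 72, 504]
r3 m[K→φ2] = [216, 336, 144, 576]
r3 m[K→φ7] = [576, 336, 192, 504]
r3 m[P→φ2] = [36, 96, 144, 90]
r3 m[P→φ3] = [126, 192, 144, 40]
r3 m[P→φ4] = [84, 128, 54, 72]
r3 m[P→φ6] = [42, 192, 72, 180]
r3 m[A→φ1] = [1, 1, 1, 1]
r4 m[φ0→R] = [4032, 2688, 2352, 1728]
r4 m[φ0→K] = [64, 40, 40, 45]
r4 m[φ1→K] = [9, 6, 8, 8]
r4 m[φ1→A] = [4032, 2352, 3024, 1960]
r4 m[φ2→K] = [768, 672, 360, 432]
r4 m[φ2→P] = [4032, 2352, 1728, 1728]
r4 m[φ3→P] = [2, 4, 3, 9]
r4 m[φ4→P] = [3, 6, 8, 5]
r4 m[φ5→R] = [5, 3, 3, 8]
r4 m[φ6→P] = [6, 4, 6, 2]
r4 m[φ7→K] = [3, 7, 3, 8]
r4 m[R→φ0] = [5, 3, 3, 8]
r4 m[R→φ5] = [4032, 2688, 2352, 1728]
r4 m[K→φ0] = [20736, 28224, 8640, 27648]
r4 m[K→φ1] = [147456, 188160, 43200, 155520]
r4 m[K→φ2] = [1728, 1680, 960, 2880]
r4 m[K→φ7] = [442368, 161280, 115200, 155520]
r4 m[P→φ2] = [36, 96, 144, 90]
r4 m[P→φ3] = [72576, 56448, 82944, 17280]
r4 m[P→φ4] = [48384, 37632, 31104, 31104]
r4 m[P→φ6] = [24192, 56448, 41472, 77760]
r4 m[A→φ1] = [1, 1, 1, 1]
r5 m[φ0→R] = [248832, 165888, 225792, 165888]
r5 m[φ0→K] = [64, 40, 40, 45]
r5 m[φ1→K] = [9, 6, 8, 8]
r5 m[φ1→A] = [1327104, 1128960, 1327104, 940800]
r5 m[φ2→K] = [768, 672, 360, 432]
r5 m[φ2→P] = [20160, 13824, 8640, 8640]
r5 m[φ3→P] = [2, 4, 3, 9]
r5 m[φ4→P] = [3, 6, 8, 5]
r5 m[φ5→R] = [5, 3, 3, 8]
r5 m[φ6→P] = [6, 4, 6, 2]
r5 m[φ7→K] = [3, 7, 3, 8]
r5 m[R→φ0] = [5, 3, 3, 8]
r5 m[R→φ5] = [4032, 2688, 2352, 1728]
r5 m[K→φ0] = [20736, 28224, 8640, 27648]
r5 m[K→φ1] = [147456, 188160, 43200, 155520]
r5 m[K→φ2] = [1728, 1680, 960, 2880]
r5 m[K→φ7] = [442368, 161280, 115200, 155520]
r5 m[P→φ2] = [36, 96, 144, 90]
r5 m[P→φ3] = [72576, 56448, 82944, 17280]
r5 m[P→φ4] = [48384, 37632, 31104, 31104]
r5 m[P→φ6] = [24192, 56448, 41472, 77760]
r5 m[A→φ1] = [1, 1, 1, 1]
r6 m[φ0→R] = [248832, 165888, 225792, 165888]
r6 m[φ0→K] = [64, 40, 40, 45]
r6 m[φ1→K] = [9, 6, 8, 8]
r6 m[φ1→A] = [1327104, 1128960, 1327104, 940800]
r6 m[φ2→K] = [768, 672, 360, 432]
r6 m[φ2→P] = [20160, 13824, 8640, 8640]
r6 m[φ3→P] = [2, 4, 3, 9]
r6 m[φ4→P] = [3, 6, 8, 5]
r6 m[φ5→R] = [5, 3, 3, 8]
r6 m[φ6→P] = [6, 4, 6, 2]
r6 m[φ7→K] = [3, 7, 3, 8]
r6 m[R→φ0] = [5, 3, 3, 8]
r6 m[R→φ5] = [248832, 165888, 225792, 165888]
r6 m[K→φ0] = [20736, 28224, 8640, 27648]
r6 m[K→φ1] = [147456, 188160, 43200, 155520]
r6 m[K→φ2] = [1728, 1680, 960, 2880]
r6 m[K→φ7] = [442368, 161280, 115200, 155520]
r6 m[P→φ2] = [36, 96, 144, 90]
r6 m[P→φ3] = [362880, 331776, 414720, 86400]
r6 m[P→φ4] = [241920, 221184, 155520, 155520]
r6 m[P→φ6] = [120960, 331776, 207360, 388800]
r6 m[A→φ1] = [1, 1, 1, 1]
r7 m[φ0→R] = [248832, 165888, 225792, 165888]
r7 m[φ0→K] = [64, 40, 40, 45]
r7 m[φ1→K] = [9, 6, 8, 8]
r7 m[φ1→A] = [1327104, 1128960, 1327104, 940800]
r7 m[φ2→K] = [768, 672, 360, 432]
r7 m[φ2→P] = [20160, 13824, 8640, 8640]
r7 m[φ3→P] = [2, 4, 3, 9]
r7 m[φ4→P] = [3, 6, 8, 5]
r7 m[φ5→R] = [5, 3, 3, 8]
r7 m[φ6→P] = [6, 4, 6, 2]
r7 m[φ7→K] = [3, 7, 3, 8]
r7 m[R→φ0] = [5, 3, 3, 8]
r7 m[R→φ5] = [248832, 165888, 225792, 165888]
r7 m[K→φ0] = [20736, 28224, 8640, 27648]
r7 m[K→φ1] = [147456, 188160, 43200, 155520]
r7 m[K→φ2] = [1728, 1680, 960, 2880]
r7 m[K→φ7] = [442368, 161280, 115200, 155520]
r7 m[P→φ2] = [36, 96, 144, 90]
r7 m[P→φ3] = [362880, 331776, 414720, 86400]
r7 m[P→φ4] = [241920, 221184, 155520, 155520]
r7 m[P→φ6] = [120960, 331776, 207360, 388800]
r7 m[A→φ1] = [1, 1, 1, 1]
fixed point reached at round 7
b[K] = ⊗ incoming = [1327104, 1128960, 345600, 1244160]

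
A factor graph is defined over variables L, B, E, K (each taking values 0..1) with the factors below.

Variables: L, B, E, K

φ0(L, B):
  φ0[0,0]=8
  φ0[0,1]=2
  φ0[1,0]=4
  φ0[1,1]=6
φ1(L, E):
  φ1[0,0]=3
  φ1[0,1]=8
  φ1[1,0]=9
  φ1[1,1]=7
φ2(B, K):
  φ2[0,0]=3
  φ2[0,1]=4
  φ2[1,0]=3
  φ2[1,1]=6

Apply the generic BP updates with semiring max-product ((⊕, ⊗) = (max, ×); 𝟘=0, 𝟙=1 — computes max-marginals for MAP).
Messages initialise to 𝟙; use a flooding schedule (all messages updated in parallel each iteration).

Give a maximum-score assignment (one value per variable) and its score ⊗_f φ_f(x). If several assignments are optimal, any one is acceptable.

assignment: (L=1, B=1, E=0, K=1); score = 324

init: all messages = 𝟙 over 2 values
r1 m[φ0→L] = [8, 6]
r1 m[φ0→B] = [8, 6]
r1 m[φ1→L] = [8, 9]
r1 m[φ1→E] = [9, 8]
r1 m[φ2→B] = [4, 6]
r1 m[φ2→K] = [3, 6]
r1 m[L→φ0] = [1, 1]
r1 m[L→φ1] = [1, 1]
r1 m[B→φ0] = [1, 1]
r1 m[B→φ2] = [1, 1]
r1 m[E→φ1] = [1, 1]
r1 m[K→φ2] = [1, 1]
r2 m[φ0→L] = [8, 6]
r2 m[φ0→B] = [8, 6]
r2 m[φ1→L] = [8, 9]
r2 m[φ1→E] = [9, 8]
r2 m[φ2→B] = [4, 6]
r2 m[φ2→K] = [3, 6]
r2 m[L→φ0] = [8, 9]
r2 m[L→φ1] = [8, 6]
r2 m[B→φ0] = [4, 6]
r2 m[B→φ2] = [8, 6]
r2 m[E→φ1] = [1, 1]
r2 m[K→φ2] = [1, 1]
r3 m[φ0→L] = [32, 36]
r3 m[φ0→B] = [64, 54]
r3 m[φ1→L] = [8, 9]
r3 m[φ1→E] = [54, 64]
r3 m[φ2→B] = [4, 6]
r3 m[φ2→K] = [24, 36]
r3 m[L→φ0] = [8, 9]
r3 m[L→φ1] = [8, 6]
r3 m[B→φ0] = [4, 6]
r3 m[B→φ2] = [8, 6]
r3 m[E→φ1] = [1, 1]
r3 m[K→φ2] = [1, 1]
r4 m[φ0→L] = [32, 36]
r4 m[φ0→B] = [64, 54]
r4 m[φ1→L] = [8, 9]
r4 m[φ1→E] = [54, 64]
r4 m[φ2→B] = [4, 6]
r4 m[φ2→K] = [24, 36]
r4 m[L→φ0] = [8, 9]
r4 m[L→φ1] = [32, 36]
r4 m[B→φ0] = [4, 6]
r4 m[B→φ2] = [64, 54]
r4 m[E→φ1] = [1, 1]
r4 m[K→φ2] = [1, 1]
r5 m[φ0→L] = [32, 36]
r5 m[φ0→B] = [64, 54]
r5 m[φ1→L] = [8, 9]
r5 m[φ1→E] = [324, 256]
r5 m[φ2→B] = [4, 6]
r5 m[φ2→K] = [192, 324]
r5 m[L→φ0] = [8, 9]
r5 m[L→φ1] = [32, 36]
r5 m[B→φ0] = [4, 6]
r5 m[B→φ2] = [64, 54]
r5 m[E→φ1] = [1, 1]
r5 m[K→φ2] = [1, 1]
r6 m[φ0→L] = [32, 36]
r6 m[φ0→B] = [64, 54]
r6 m[φ1→L] = [8, 9]
r6 m[φ1→E] = [324, 256]
r6 m[φ2→B] = [4, 6]
r6 m[φ2→K] = [192, 324]
r6 m[L→φ0] = [8, 9]
r6 m[L→φ1] = [32, 36]
r6 m[B→φ0] = [4, 6]
r6 m[B→φ2] = [64, 54]
r6 m[E→φ1] = [1, 1]
r6 m[K→φ2] = [1, 1]
fixed point reached at round 6
traceback from L: (L=1, B=1, E=0, K=1), score=324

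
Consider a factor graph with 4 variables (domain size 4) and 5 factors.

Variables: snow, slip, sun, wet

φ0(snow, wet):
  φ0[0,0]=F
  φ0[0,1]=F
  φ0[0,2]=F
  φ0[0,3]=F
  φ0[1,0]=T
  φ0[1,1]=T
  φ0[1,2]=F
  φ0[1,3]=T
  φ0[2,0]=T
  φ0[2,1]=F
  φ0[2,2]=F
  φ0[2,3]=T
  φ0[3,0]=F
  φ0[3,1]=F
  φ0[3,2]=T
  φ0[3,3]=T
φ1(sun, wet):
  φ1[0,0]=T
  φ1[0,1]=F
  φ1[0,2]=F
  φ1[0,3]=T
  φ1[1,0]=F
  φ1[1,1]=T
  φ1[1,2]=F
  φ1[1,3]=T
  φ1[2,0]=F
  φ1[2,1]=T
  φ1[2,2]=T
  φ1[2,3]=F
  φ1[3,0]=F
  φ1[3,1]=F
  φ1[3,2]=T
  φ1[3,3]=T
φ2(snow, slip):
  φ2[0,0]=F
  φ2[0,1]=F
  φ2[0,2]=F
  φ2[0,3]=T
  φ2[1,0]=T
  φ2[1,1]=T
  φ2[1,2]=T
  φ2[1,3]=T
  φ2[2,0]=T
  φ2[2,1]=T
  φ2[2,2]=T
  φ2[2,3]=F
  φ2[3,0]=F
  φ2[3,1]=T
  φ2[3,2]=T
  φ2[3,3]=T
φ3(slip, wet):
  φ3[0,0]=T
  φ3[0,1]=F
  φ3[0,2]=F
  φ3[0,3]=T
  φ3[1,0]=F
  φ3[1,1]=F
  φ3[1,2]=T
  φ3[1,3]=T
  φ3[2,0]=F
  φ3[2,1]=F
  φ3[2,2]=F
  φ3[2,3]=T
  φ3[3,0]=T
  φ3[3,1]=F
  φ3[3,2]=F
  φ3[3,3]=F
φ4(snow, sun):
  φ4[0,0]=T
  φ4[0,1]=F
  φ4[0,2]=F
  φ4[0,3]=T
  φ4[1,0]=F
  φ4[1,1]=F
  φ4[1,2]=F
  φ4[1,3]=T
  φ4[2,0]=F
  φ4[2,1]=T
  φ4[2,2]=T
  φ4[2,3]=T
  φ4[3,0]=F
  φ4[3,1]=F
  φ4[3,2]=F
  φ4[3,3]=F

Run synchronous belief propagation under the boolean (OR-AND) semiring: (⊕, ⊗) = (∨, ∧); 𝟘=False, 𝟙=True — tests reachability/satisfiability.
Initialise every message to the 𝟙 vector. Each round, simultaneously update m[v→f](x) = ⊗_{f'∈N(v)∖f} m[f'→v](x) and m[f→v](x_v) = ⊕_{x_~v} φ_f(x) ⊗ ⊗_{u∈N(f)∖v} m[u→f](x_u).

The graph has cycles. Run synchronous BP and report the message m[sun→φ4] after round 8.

message @ round 8 = [T, T, F, T]

init: all messages = 𝟙 over 4 values
r1 m[φ0→snow] = [F, T, T, T]
r1 m[φ0→wet] = [T, T, T, T]
r1 m[φ1→sun] = [T, T, T, T]
r1 m[φ1→wet] = [T, T, T, T]
r1 m[φ2→snow] = [T, T, T, T]
r1 m[φ2→slip] = [T, T, T, T]
r1 m[φ3→slip] = [T, T, T, T]
r1 m[φ3→wet] = [T, F, T, T]
r1 m[φ4→snow] = [T, T, T, F]
r1 m[φ4→sun] = [T, T, T, T]
r1 m[snow→φ0] = [T, T, T, T]
r1 m[snow→φ2] = [T, T, T, T]
r1 m[snow→φ4] = [T, T, T, T]
r1 m[slip→φ2] = [T, T, T, T]
r1 m[slip→φ3] = [T, T, T, T]
r1 m[sun→φ1] = [T, T, T, T]
r1 m[sun→φ4] = [T, T, T, T]
r1 m[wet→φ0] = [T, T, T, T]
r1 m[wet→φ1] = [T, T, T, T]
r1 m[wet→φ3] = [T, T, T, T]
r2 m[φ0→snow] = [F, T, T, T]
r2 m[φ0→wet] = [T, T, T, T]
r2 m[φ1→sun] = [T, T, T, T]
r2 m[φ1→wet] = [T, T, T, T]
r2 m[φ2→snow] = [T, T, T, T]
r2 m[φ2→slip] = [T, T, T, T]
r2 m[φ3→slip] = [T, T, T, T]
r2 m[φ3→wet] = [T, F, T, T]
r2 m[φ4→snow] = [T, T, T, F]
r2 m[φ4→sun] = [T, T, T, T]
r2 m[snow→φ0] = [T, T, T, F]
r2 m[snow→φ2] = [F, T, T, F]
r2 m[snow→φ4] = [F, T, T, T]
r2 m[slip→φ2] = [T, T, T, T]
r2 m[slip→φ3] = [T, T, T, T]
r2 m[sun→φ1] = [T, T, T, T]
r2 m[sun→φ4] = [T, T, T, T]
r2 m[wet→φ0] = [T, F, T, T]
r2 m[wet→φ1] = [T, F, T, T]
r2 m[wet→φ3] = [T, T, T, T]
r3 m[φ0→snow] = [F, T, T, T]
r3 m[φ0→wet] = [T, T, F, T]
r3 m[φ1→sun] = [T, T, T, T]
r3 m[φ1→wet] = [T, T, T, T]
r3 m[φ2→snow] = [T, T, T, T]
r3 m[φ2→slip] = [T, T, T, T]
r3 m[φ3→slip] = [T, T, T, T]
r3 m[φ3→wet] = [T, F, T, T]
r3 m[φ4→snow] = [T, T, T, F]
r3 m[φ4→sun] = [F, T, T, T]
r3 m[snow→φ0] = [T, T, T, F]
r3 m[snow→φ2] = [F, T, T, F]
r3 m[snow→φ4] = [F, T, T, T]
r3 m[slip→φ2] = [T, T, T, T]
r3 m[slip→φ3] = [T, T, T, T]
r3 m[sun→φ1] = [T, T, T, T]
r3 m[sun→φ4] = [T, T, T, T]
r3 m[wet→φ0] = [T, F, T, T]
r3 m[wet→φ1] = [T, F, T, T]
r3 m[wet→φ3] = [T, T, T, T]
r4 m[φ0→snow] = [F, T, T, T]
r4 m[φ0→wet] = [T, T, F, T]
r4 m[φ1→sun] = [T, T, T, T]
r4 m[φ1→wet] = [T, T, T, T]
r4 m[φ2→snow] = [T, T, T, T]
r4 m[φ2→slip] = [T, T, T, T]
r4 m[φ3→slip] = [T, T, T, T]
r4 m[φ3→wet] = [T, F, T, T]
r4 m[φ4→snow] = [T, T, T, F]
r4 m[φ4→sun] = [F, T, T, T]
r4 m[snow→φ0] = [T, T, T, F]
r4 m[snow→φ2] = [F, T, T, F]
r4 m[snow→φ4] = [F, T, T, T]
r4 m[slip→φ2] = [T, T, T, T]
r4 m[slip→φ3] = [T, T, T, T]
r4 m[sun→φ1] = [F, T, T, T]
r4 m[sun→φ4] = [T, T, T, T]
r4 m[wet→φ0] = [T, F, T, T]
r4 m[wet→φ1] = [T, F, F, T]
r4 m[wet→φ3] = [T, T, F, T]
r5 m[φ0→snow] = [F, T, T, T]
r5 m[φ0→wet] = [T, T, F, T]
r5 m[φ1→sun] = [T, T, F, T]
r5 m[φ1→wet] = [F, T, T, T]
r5 m[φ2→snow] = [T, T, T, T]
r5 m[φ2→slip] = [T, T, T, T]
r5 m[φ3→slip] = [T, T, T, T]
r5 m[φ3→wet] = [T, F, T, T]
r5 m[φ4→snow] = [T, T, T, F]
r5 m[φ4→sun] = [F, T, T, T]
r5 m[snow→φ0] = [T, T, T, F]
r5 m[snow→φ2] = [F, T, T, F]
r5 m[snow→φ4] = [F, T, T, T]
r5 m[slip→φ2] = [T, T, T, T]
r5 m[slip→φ3] = [T, T, T, T]
r5 m[sun→φ1] = [F, T, T, T]
r5 m[sun→φ4] = [T, T, T, T]
r5 m[wet→φ0] = [T, F, T, T]
r5 m[wet→φ1] = [T, F, F, T]
r5 m[wet→φ3] = [T, T, F, T]
r6 m[φ0→snow] = [F, T, T, T]
r6 m[φ0→wet] = [T, T, F, T]
r6 m[φ1→sun] = [T, T, F, T]
r6 m[φ1→wet] = [F, T, T, T]
r6 m[φ2→snow] = [T, T, T, T]
r6 m[φ2→slip] = [T, T, T, T]
r6 m[φ3→slip] = [T, T, T, T]
r6 m[φ3→wet] = [T, F, T, T]
r6 m[φ4→snow] = [T, T, T, F]
r6 m[φ4→sun] = [F, T, T, T]
r6 m[snow→φ0] = [T, T, T, F]
r6 m[snow→φ2] = [F, T, T, F]
r6 m[snow→φ4] = [F, T, T, T]
r6 m[slip→φ2] = [T, T, T, T]
r6 m[slip→φ3] = [T, T, T, T]
r6 m[sun→φ1] = [F, T, T, T]
r6 m[sun→φ4] = [T, T, F, T]
r6 m[wet→φ0] = [F, F, T, T]
r6 m[wet→φ1] = [T, F, F, T]
r6 m[wet→φ3] = [F, T, F, T]
r7 m[φ0→snow] = [F, T, T, T]
r7 m[φ0→wet] = [T, T, F, T]
r7 m[φ1→sun] = [T, T, F, T]
r7 m[φ1→wet] = [F, T, T, T]
r7 m[φ2→snow] = [T, T, T, T]
r7 m[φ2→slip] = [T, T, T, T]
r7 m[φ3→slip] = [T, T, T, F]
r7 m[φ3→wet] = [T, F, T, T]
r7 m[φ4→snow] = [T, T, T, F]
r7 m[φ4→sun] = [F, T, T, T]
r7 m[snow→φ0] = [T, T, T, F]
r7 m[snow→φ2] = [F, T, T, F]
r7 m[snow→φ4] = [F, T, T, T]
r7 m[slip→φ2] = [T, T, T, T]
r7 m[slip→φ3] = [T, T, T, T]
r7 m[sun→φ1] = [F, T, T, T]
r7 m[sun→φ4] = [T, T, F, T]
r7 m[wet→φ0] = [F, F, T, T]
r7 m[wet→φ1] = [T, F, F, T]
r7 m[wet→φ3] = [F, T, F, T]
r8 m[φ0→snow] = [F, T, T, T]
r8 m[φ0→wet] = [T, T, F, T]
r8 m[φ1→sun] = [T, T, F, T]
r8 m[φ1→wet] = [F, T, T, T]
r8 m[φ2→snow] = [T, T, T, T]
r8 m[φ2→slip] = [T, T, T, T]
r8 m[φ3→slip] = [T, T, T, F]
r8 m[φ3→wet] = [T, F, T, T]
r8 m[φ4→snow] = [T, T, T, F]
r8 m[φ4→sun] = [F, T, T, T]
r8 m[snow→φ0] = [T, T, T, F]
r8 m[snow→φ2] = [F, T, T, F]
r8 m[snow→φ4] = [F, T, T, T]
r8 m[slip→φ2] = [T, T, T, F]
r8 m[slip→φ3] = [T, T, T, T]
r8 m[sun→φ1] = [F, T, T, T]
r8 m[sun→φ4] = [T, T, F, T]
r8 m[wet→φ0] = [F, F, T, T]
r8 m[wet→φ1] = [T, F, F, T]
r8 m[wet→φ3] = [F, T, F, T]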